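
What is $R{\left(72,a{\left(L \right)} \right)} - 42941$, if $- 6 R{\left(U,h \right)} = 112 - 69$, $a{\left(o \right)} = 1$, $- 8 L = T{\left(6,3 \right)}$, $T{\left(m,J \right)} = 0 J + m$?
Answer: $- \frac{257689}{6} \approx -42948.0$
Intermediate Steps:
$T{\left(m,J \right)} = m$ ($T{\left(m,J \right)} = 0 + m = m$)
$L = - \frac{3}{4}$ ($L = \left(- \frac{1}{8}\right) 6 = - \frac{3}{4} \approx -0.75$)
$R{\left(U,h \right)} = - \frac{43}{6}$ ($R{\left(U,h \right)} = - \frac{112 - 69}{6} = \left(- \frac{1}{6}\right) 43 = - \frac{43}{6}$)
$R{\left(72,a{\left(L \right)} \right)} - 42941 = - \frac{43}{6} - 42941 = - \frac{257689}{6}$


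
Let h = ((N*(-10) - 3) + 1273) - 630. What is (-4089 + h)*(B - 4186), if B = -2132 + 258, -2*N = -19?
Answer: 21476640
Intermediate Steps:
N = 19/2 (N = -½*(-19) = 19/2 ≈ 9.5000)
B = -1874
h = 545 (h = (((19/2)*(-10) - 3) + 1273) - 630 = ((-95 - 3) + 1273) - 630 = (-98 + 1273) - 630 = 1175 - 630 = 545)
(-4089 + h)*(B - 4186) = (-4089 + 545)*(-1874 - 4186) = -3544*(-6060) = 21476640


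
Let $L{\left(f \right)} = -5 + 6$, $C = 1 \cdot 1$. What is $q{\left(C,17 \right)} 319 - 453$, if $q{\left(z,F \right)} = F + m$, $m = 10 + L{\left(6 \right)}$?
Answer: $8479$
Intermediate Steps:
$C = 1$
$L{\left(f \right)} = 1$
$m = 11$ ($m = 10 + 1 = 11$)
$q{\left(z,F \right)} = 11 + F$ ($q{\left(z,F \right)} = F + 11 = 11 + F$)
$q{\left(C,17 \right)} 319 - 453 = \left(11 + 17\right) 319 - 453 = 28 \cdot 319 - 453 = 8932 - 453 = 8479$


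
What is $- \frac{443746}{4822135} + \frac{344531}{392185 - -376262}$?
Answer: $\frac{1320379711223}{3705555174345} \approx 0.35632$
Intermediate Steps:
$- \frac{443746}{4822135} + \frac{344531}{392185 - -376262} = \left(-443746\right) \frac{1}{4822135} + \frac{344531}{392185 + 376262} = - \frac{443746}{4822135} + \frac{344531}{768447} = \frac{1320379711223}{3705555174345}$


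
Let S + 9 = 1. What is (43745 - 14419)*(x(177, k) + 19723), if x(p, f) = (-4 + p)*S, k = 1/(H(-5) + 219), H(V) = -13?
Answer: 537809514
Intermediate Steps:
S = -8 (S = -9 + 1 = -8)
k = 1/206 (k = 1/(-13 + 219) = 1/206 ≈ 0.0048544)
x(p, f) = 32 - 8*p (x(p, f) = (-4 + p)*(-8) = 32 - 8*p)
(43745 - 14419)*(x(177, k) + 19723) = (43745 - 14419)*((32 - 8*177) + 19723) = 29326*((32 - 1416) + 19723) = 29326*(-1384 + 19723) = 29326*18339 = 537809514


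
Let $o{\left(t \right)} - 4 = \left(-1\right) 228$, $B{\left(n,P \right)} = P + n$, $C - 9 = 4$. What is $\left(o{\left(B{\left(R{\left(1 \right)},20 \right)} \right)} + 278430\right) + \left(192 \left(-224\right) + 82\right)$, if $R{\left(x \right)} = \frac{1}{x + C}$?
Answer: $235280$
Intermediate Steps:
$C = 13$ ($C = 9 + 4 = 13$)
$R{\left(x \right)} = \frac{1}{13 + x}$ ($R{\left(x \right)} = \frac{1}{x + 13} = \frac{1}{13 + x}$)
$o{\left(t \right)} = -224$ ($o{\left(t \right)} = 4 - 228 = -224$)
$\left(o{\left(B{\left(R{\left(1 \right)},20 \right)} \right)} + 278430\right) + \left(192 \left(-224\right) + 82\right) = \left(-224 + 278430\right) + \left(192 \left(-224\right) + 82\right) = 278206 + \left(-43008 + 82\right) = 278206 - 42926 = 235280$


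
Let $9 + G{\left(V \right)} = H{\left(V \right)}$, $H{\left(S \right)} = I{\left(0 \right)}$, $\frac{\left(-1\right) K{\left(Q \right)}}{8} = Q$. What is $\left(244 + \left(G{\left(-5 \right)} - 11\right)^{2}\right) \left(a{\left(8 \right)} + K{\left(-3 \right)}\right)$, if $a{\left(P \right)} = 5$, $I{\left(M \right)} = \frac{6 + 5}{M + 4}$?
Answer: $\frac{251285}{16} \approx 15705.0$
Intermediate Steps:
$K{\left(Q \right)} = - 8 Q$
$I{\left(M \right)} = \frac{11}{4 + M}$
$H{\left(S \right)} = \frac{11}{4}$ ($H{\left(S \right)} = \frac{11}{4 + 0} = \frac{11}{4}$)
$G{\left(V \right)} = - \frac{25}{4}$ ($G{\left(V \right)} = -9 + \frac{11}{4} = - \frac{25}{4}$)
$\left(244 + \left(G{\left(-5 \right)} - 11\right)^{2}\right) \left(a{\left(8 \right)} + K{\left(-3 \right)}\right) = \left(244 + \left(- \frac{25}{4} - 11\right)^{2}\right) \left(5 - -24\right) = \left(244 + \left(- \frac{69}{4}\right)^{2}\right) \left(5 + 24\right) = \left(244 + \frac{4761}{16}\right) 29 = \frac{8665}{16} \cdot 29 = \frac{251285}{16}$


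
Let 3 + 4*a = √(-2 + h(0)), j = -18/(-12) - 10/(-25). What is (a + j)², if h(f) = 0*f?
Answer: 479/400 + 23*I*√2/40 ≈ 1.1975 + 0.81317*I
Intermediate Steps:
h(f) = 0
j = 19/10 (j = -18*(-1/12) - 10*(-1/25) = 3/2 + ⅖ = 19/10 ≈ 1.9000)
a = -¾ + I*√2/4 (a = -¾ + √(-2 + 0)/4 = -¾ + √(-2)/4 = -¾ + (I*√2)/4 = -¾ + I*√2/4 ≈ -0.75 + 0.35355*I)
(a + j)² = ((-¾ + I*√2/4) + 19/10)² = (23/20 + I*√2/4)²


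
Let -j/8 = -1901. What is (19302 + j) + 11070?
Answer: 45580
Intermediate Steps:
j = 15208 (j = -8*(-1901) = 15208)
(19302 + j) + 11070 = (19302 + 15208) + 11070 = 34510 + 11070 = 45580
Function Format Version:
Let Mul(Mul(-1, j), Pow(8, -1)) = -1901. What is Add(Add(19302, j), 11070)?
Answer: 45580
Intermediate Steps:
j = 15208 (j = Mul(-8, -1901) = 15208)
Add(Add(19302, j), 11070) = Add(Add(19302, 15208), 11070) = Add(34510, 11070) = 45580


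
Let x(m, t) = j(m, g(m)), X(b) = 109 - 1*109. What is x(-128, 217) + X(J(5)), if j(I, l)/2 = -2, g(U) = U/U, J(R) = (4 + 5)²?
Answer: -4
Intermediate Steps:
J(R) = 81 (J(R) = 9² = 81)
g(U) = 1
X(b) = 0 (X(b) = 109 - 109 = 0)
j(I, l) = -4 (j(I, l) = 2*(-2) = -4)
x(m, t) = -4
x(-128, 217) + X(J(5)) = -4 + 0 = -4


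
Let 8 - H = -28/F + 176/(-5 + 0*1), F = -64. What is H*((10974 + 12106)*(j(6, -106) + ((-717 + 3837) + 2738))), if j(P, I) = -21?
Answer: 11521753529/2 ≈ 5.7609e+9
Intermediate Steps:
H = 3421/80 (H = 8 - (-28/(-64) + 176/(-5 + 0*1)) = 8 - (-28*(-1/64) + 176/(-5 + 0)) = 8 - (7/16 + 176/(-5)) = 8 - (7/16 + 176*(-1/5)) = 8 - (7/16 - 176/5) = 8 - 1*(-2781/80) = 8 + 2781/80 = 3421/80 ≈ 42.763)
H*((10974 + 12106)*(j(6, -106) + ((-717 + 3837) + 2738))) = 3421*((10974 + 12106)*(-21 + ((-717 + 3837) + 2738)))/80 = 3421*(23080*(-21 + (3120 + 2738)))/80 = 3421*(23080*(-21 + 5858))/80 = 3421*(23080*5837)/80 = (3421/80)*134717960 = 11521753529/2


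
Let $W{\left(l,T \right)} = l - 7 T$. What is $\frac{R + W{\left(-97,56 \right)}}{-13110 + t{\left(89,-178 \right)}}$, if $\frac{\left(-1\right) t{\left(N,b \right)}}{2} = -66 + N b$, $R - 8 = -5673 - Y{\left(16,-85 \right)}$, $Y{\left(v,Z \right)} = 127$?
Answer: $- \frac{6281}{18706} \approx -0.33577$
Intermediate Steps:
$R = -5792$ ($R = 8 - 5800 = -5792$)
$t{\left(N,b \right)} = 132 - 2 N b$ ($t{\left(N,b \right)} = - 2 \left(-66 + N b\right) = 132 - 2 N b$)
$\frac{R + W{\left(-97,56 \right)}}{-13110 + t{\left(89,-178 \right)}} = \frac{-5792 - 489}{-13110 - \left(-132 + 178 \left(-178\right)\right)} = \frac{-5792 - 489}{-13110 + \left(132 + 31684\right)} = \frac{-5792 - 489}{-13110 + 31816} = - \frac{6281}{18706}$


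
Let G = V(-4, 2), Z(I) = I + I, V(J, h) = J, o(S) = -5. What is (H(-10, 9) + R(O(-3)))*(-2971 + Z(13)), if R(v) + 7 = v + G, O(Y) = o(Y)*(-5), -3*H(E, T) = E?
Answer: -153140/3 ≈ -51047.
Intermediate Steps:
Z(I) = 2*I
G = -4
H(E, T) = -E/3
O(Y) = 25 (O(Y) = -5*(-5) = 25)
R(v) = -11 + v (R(v) = -7 + (v - 4) = -7 + (-4 + v) = -11 + v)
(H(-10, 9) + R(O(-3)))*(-2971 + Z(13)) = (-1/3*(-10) + (-11 + 25))*(-2971 + 2*13) = (10/3 + 14)*(-2971 + 26) = (52/3)*(-2945) = -153140/3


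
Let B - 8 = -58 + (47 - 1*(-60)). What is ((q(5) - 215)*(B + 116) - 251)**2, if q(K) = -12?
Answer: 1561988484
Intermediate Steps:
B = 57 (B = 8 + (-58 + (47 - 1*(-60))) = 8 + (-58 + (47 + 60)) = 8 + (-58 + 107) = 8 + 49 = 57)
((q(5) - 215)*(B + 116) - 251)**2 = ((-12 - 215)*(57 + 116) - 251)**2 = (-227*173 - 251)**2 = (-39271 - 251)**2 = (-39522)**2 = 1561988484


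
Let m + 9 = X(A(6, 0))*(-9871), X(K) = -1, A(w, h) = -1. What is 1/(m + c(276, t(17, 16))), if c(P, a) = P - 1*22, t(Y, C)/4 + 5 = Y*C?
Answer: 1/10116 ≈ 9.8853e-5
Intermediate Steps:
t(Y, C) = -20 + 4*C*Y (t(Y, C) = -20 + 4*(Y*C) = -20 + 4*(C*Y) = -20 + 4*C*Y)
c(P, a) = -22 + P (c(P, a) = P - 22 = -22 + P)
m = 9862 (m = -9 - 1*(-9871) = -9 + 9871 = 9862)
1/(m + c(276, t(17, 16))) = 1/(9862 + (-22 + 276)) = 1/(9862 + 254) = 1/10116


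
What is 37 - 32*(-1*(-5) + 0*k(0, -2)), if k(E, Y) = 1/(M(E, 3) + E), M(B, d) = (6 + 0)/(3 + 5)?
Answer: -123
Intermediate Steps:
M(B, d) = ¾ (M(B, d) = 6/8 = 6*(⅛) = ¾)
k(E, Y) = 1/(¾ + E)
37 - 32*(-1*(-5) + 0*k(0, -2)) = 37 - 32*(-1*(-5) + 0*(4/(3 + 4*0))) = 37 - 32*(5 + 0*(4/(3 + 0))) = 37 - 32*(5 + 0*(4/3)) = 37 - 32*(5 + 0) = 37 - 32*5 = 37 - 160 = -123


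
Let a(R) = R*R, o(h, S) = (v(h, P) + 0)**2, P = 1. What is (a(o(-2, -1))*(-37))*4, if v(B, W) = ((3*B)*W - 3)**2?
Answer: -6370914708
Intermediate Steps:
v(B, W) = (-3 + 3*B*W)**2 (v(B, W) = (3*B*W - 3)**2 = (-3 + 3*B*W)**2)
o(h, S) = 81*(-1 + h)**4 (o(h, S) = (9*(-1 + h*1)**2 + 0)**2 = (9*(-1 + h)**2 + 0)**2 = (9*(-1 + h)**2)**2 = 81*(-1 + h)**4)
a(R) = R**2
(a(o(-2, -1))*(-37))*4 = ((81*(-1 - 2)**4)**2*(-37))*4 = ((81*(-3)**4)**2*(-37))*4 = ((81*81)**2*(-37))*4 = (6561**2*(-37))*4 = (43046721*(-37))*4 = -1592728677*4 = -6370914708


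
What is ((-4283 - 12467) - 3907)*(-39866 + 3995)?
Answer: 740987247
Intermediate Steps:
((-4283 - 12467) - 3907)*(-39866 + 3995) = (-16750 - 3907)*(-35871) = -20657*(-35871) = 740987247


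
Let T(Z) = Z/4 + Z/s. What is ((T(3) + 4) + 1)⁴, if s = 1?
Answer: 1500625/256 ≈ 5861.8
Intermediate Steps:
T(Z) = 5*Z/4 (T(Z) = Z/4 + Z/1 = Z*(¼) + Z*1 = Z/4 + Z = 5*Z/4)
((T(3) + 4) + 1)⁴ = (((5/4)*3 + 4) + 1)⁴ = ((15/4 + 4) + 1)⁴ = (31/4 + 1)⁴ = (35/4)⁴ = 1500625/256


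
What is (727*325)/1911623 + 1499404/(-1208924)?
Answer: -645164163648/577751730913 ≈ -1.1167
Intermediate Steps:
(727*325)/1911623 + 1499404/(-1208924) = 236275*(1/1911623) + 1499404*(-1/1208924) = 236275/1911623 - 374851/302231 = -645164163648/577751730913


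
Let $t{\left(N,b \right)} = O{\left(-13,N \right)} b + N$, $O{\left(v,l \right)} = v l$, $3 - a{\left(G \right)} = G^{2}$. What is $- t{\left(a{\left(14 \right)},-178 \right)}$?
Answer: $446795$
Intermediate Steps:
$a{\left(G \right)} = 3 - G^{2}$
$O{\left(v,l \right)} = l v$
$t{\left(N,b \right)} = N - 13 N b$ ($t{\left(N,b \right)} = N \left(-13\right) b + N = - 13 N b + N = N - 13 N b$)
$- t{\left(a{\left(14 \right)},-178 \right)} = - \left(3 - 14^{2}\right) \left(1 - -2314\right) = - \left(3 - 196\right) \left(1 + 2314\right) = - \left(3 - 196\right) 2315 = - \left(-193\right) 2315 = \left(-1\right) \left(-446795\right) = 446795$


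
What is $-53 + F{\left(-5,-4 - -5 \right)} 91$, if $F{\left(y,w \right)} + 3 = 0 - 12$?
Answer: $-1418$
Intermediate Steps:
$F{\left(y,w \right)} = -15$ ($F{\left(y,w \right)} = -3 + \left(0 - 12\right) = -3 - 12 = -15$)
$-53 + F{\left(-5,-4 - -5 \right)} 91 = -53 - 1365 = -1418$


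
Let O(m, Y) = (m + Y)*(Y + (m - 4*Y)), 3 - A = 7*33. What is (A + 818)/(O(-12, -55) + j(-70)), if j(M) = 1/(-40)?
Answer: -23600/410041 ≈ -0.057555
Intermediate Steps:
j(M) = -1/40
A = -228 (A = 3 - 7*33 = 3 - 1*231 = 3 - 231 = -228)
O(m, Y) = (Y + m)*(m - 3*Y)
(A + 818)/(O(-12, -55) + j(-70)) = (-228 + 818)/(((-12)² - 3*(-55)² - 2*(-55)*(-12)) - 1/40) = 590/((144 - 3*3025 - 1320) - 1/40) = 590/((144 - 9075 - 1320) - 1/40) = 590/(-10251 - 1/40) = 590/(-410041/40) = 590*(-40/410041) = -23600/410041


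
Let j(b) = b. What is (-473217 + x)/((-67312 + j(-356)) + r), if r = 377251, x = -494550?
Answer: -967767/309583 ≈ -3.1260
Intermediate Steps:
(-473217 + x)/((-67312 + j(-356)) + r) = (-473217 - 494550)/((-67312 - 356) + 377251) = -967767/(-67668 + 377251) = -967767/309583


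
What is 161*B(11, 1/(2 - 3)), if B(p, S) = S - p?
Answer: -1932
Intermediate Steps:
161*B(11, 1/(2 - 3)) = 161*(1/(2 - 3) - 1*11) = 161*(1/(-1) - 11) = 161*(-1 - 11) = 161*(-12) = -1932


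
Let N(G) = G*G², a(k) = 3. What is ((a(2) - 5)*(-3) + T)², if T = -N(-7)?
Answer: 121801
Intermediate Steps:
N(G) = G³
T = 343 (T = -1*(-7)³ = -1*(-343) = 343)
((a(2) - 5)*(-3) + T)² = ((3 - 5)*(-3) + 343)² = (-2*(-3) + 343)² = (6 + 343)² = 349² = 121801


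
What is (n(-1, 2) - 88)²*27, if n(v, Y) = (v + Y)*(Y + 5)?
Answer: 177147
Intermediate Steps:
n(v, Y) = (5 + Y)*(Y + v) (n(v, Y) = (Y + v)*(5 + Y) = (5 + Y)*(Y + v))
(n(-1, 2) - 88)²*27 = ((2² + 5*2 + 5*(-1) + 2*(-1)) - 88)²*27 = ((4 + 10 - 5 - 2) - 88)²*27 = (7 - 88)²*27 = (-81)²*27 = 6561*27 = 177147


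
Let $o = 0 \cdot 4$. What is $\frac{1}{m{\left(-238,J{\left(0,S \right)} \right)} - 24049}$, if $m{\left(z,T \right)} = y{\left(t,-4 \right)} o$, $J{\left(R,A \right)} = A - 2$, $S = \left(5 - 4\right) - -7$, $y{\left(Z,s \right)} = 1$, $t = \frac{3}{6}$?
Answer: $- \frac{1}{24049} \approx -4.1582 \cdot 10^{-5}$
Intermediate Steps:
$t = \frac{1}{2}$ ($t = 3 \cdot \frac{1}{6} = \frac{1}{2} \approx 0.5$)
$o = 0$
$S = 8$ ($S = \left(5 - 4\right) + 7 = 1 + 7 = 8$)
$J{\left(R,A \right)} = -2 + A$ ($J{\left(R,A \right)} = A - 2 = -2 + A$)
$m{\left(z,T \right)} = 0$ ($m{\left(z,T \right)} = 1 \cdot 0 = 0$)
$\frac{1}{m{\left(-238,J{\left(0,S \right)} \right)} - 24049} = \frac{1}{0 - 24049} = \frac{1}{-24049} = - \frac{1}{24049}$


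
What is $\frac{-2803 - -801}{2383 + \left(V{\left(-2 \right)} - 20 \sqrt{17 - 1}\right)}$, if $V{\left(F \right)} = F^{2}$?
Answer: $- \frac{2002}{2307} \approx -0.86779$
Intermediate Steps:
$\frac{-2803 - -801}{2383 + \left(V{\left(-2 \right)} - 20 \sqrt{17 - 1}\right)} = \frac{-2803 - -801}{2383 + \left(\left(-2\right)^{2} - 20 \sqrt{17 - 1}\right)} = \frac{-2803 + \left(-1314 + 2115\right)}{2383 + \left(4 - 20 \sqrt{16}\right)} = \frac{-2803 + 801}{2383 + \left(4 - 80\right)} = - \frac{2002}{2383 + \left(4 - 80\right)} = - \frac{2002}{2383 - 76} = - \frac{2002}{2307}$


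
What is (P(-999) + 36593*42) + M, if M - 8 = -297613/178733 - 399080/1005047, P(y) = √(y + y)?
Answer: 276083276538739763/179635065451 + 3*I*√222 ≈ 1.5369e+6 + 44.699*I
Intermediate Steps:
P(y) = √2*√y (P(y) = √(2*y) = √2*√y)
M = 1066636705157/179635065451 (M = 8 + (-297613/178733 - 399080/1005047) = 8 - 370443818451/179635065451 = 1066636705157/179635065451 ≈ 5.9378)
(P(-999) + 36593*42) + M = (√2*√(-999) + 36593*42) + 1066636705157/179635065451 = (√2*(3*I*√111) + 1536906) + 1066636705157/179635065451 = (3*I*√222 + 1536906) + 1066636705157/179635065451 = (1536906 + 3*I*√222) + 1066636705157/179635065451 = 276083276538739763/179635065451 + 3*I*√222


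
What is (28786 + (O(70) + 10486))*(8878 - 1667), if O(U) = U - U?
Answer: 283190392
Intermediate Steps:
O(U) = 0
(28786 + (O(70) + 10486))*(8878 - 1667) = (28786 + (0 + 10486))*(8878 - 1667) = (28786 + 10486)*7211 = 39272*7211 = 283190392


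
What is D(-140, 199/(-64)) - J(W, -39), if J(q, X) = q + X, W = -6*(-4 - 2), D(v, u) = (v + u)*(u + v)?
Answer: 83899569/4096 ≈ 20483.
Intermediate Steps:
D(v, u) = (u + v)² (D(v, u) = (u + v)*(u + v) = (u + v)²)
W = 36 (W = -6*(-6) = 36)
J(q, X) = X + q
D(-140, 199/(-64)) - J(W, -39) = (199/(-64) - 140)² - (-39 + 36) = (199*(-1/64) - 140)² - 1*(-3) = (-199/64 - 140)² + 3 = (-9159/64)² + 3 = 83887281/4096 + 3 = 83899569/4096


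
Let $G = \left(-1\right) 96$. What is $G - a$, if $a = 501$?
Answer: $-597$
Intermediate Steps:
$G = -96$
$G - a = -96 - 501 = -597$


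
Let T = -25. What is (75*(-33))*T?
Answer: 61875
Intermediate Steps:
(75*(-33))*T = (75*(-33))*(-25) = -2475*(-25) = 61875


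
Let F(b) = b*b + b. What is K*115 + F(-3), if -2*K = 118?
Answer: -6779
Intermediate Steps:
K = -59 (K = -½*118 = -59)
F(b) = b + b² (F(b) = b² + b = b + b²)
K*115 + F(-3) = -59*115 - 3*(1 - 3) = -6785 - 3*(-2) = -6785 + 6 = -6779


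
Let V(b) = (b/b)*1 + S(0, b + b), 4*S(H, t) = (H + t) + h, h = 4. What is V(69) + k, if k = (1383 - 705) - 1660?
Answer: -1891/2 ≈ -945.50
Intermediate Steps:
S(H, t) = 1 + H/4 + t/4 (S(H, t) = ((H + t) + 4)/4 = (4 + H + t)/4 = 1 + H/4 + t/4)
k = -982 (k = 678 - 1660 = -982)
V(b) = 2 + b/2 (V(b) = (b/b)*1 + (1 + (¼)*0 + (b + b)/4) = 1*1 + (1 + 0 + (2*b)/4) = 1 + (1 + 0 + b/2) = 1 + (1 + b/2) = 2 + b/2)
V(69) + k = (2 + (½)*69) - 982 = (2 + 69/2) - 982 = 73/2 - 982 = -1891/2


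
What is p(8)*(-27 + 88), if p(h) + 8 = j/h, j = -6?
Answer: -2135/4 ≈ -533.75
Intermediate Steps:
p(h) = -8 - 6/h
p(8)*(-27 + 88) = (-8 - 6/8)*(-27 + 88) = (-8 - 6*⅛)*61 = (-8 - ¾)*61 = -35/4*61 = -2135/4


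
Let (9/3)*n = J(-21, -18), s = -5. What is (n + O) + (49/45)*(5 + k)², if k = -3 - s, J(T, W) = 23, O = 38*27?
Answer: 48916/45 ≈ 1087.0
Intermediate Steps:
O = 1026
n = 23/3 (n = (⅓)*23 = 23/3 ≈ 7.6667)
k = 2 (k = -3 - 1*(-5) = -3 + 5 = 2)
(n + O) + (49/45)*(5 + k)² = (23/3 + 1026) + (49/45)*(5 + 2)² = 3101/3 + (49*(1/45))*7² = 3101/3 + (49/45)*49 = 3101/3 + 2401/45 = 48916/45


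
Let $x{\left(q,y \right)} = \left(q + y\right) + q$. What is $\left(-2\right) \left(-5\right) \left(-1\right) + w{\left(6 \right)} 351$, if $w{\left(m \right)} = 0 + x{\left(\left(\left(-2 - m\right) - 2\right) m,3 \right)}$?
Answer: $-41077$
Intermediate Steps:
$x{\left(q,y \right)} = y + 2 q$
$w{\left(m \right)} = 3 + 2 m \left(-4 - m\right)$ ($w{\left(m \right)} = 0 + \left(3 + 2 \left(\left(-2 - m\right) - 2\right) m\right) = 0 + \left(3 + 2 \left(-4 - m\right) m\right) = 0 + \left(3 + 2 m \left(-4 - m\right)\right) = 3 + 2 m \left(-4 - m\right)$)
$\left(-2\right) \left(-5\right) \left(-1\right) + w{\left(6 \right)} 351 = \left(-2\right) \left(-5\right) \left(-1\right) + \left(3 - 12 \left(4 + 6\right)\right) 351 = 10 \left(-1\right) + \left(3 - 12 \cdot 10\right) 351 = -10 + \left(3 - 120\right) 351 = -10 - 41067 = -41077$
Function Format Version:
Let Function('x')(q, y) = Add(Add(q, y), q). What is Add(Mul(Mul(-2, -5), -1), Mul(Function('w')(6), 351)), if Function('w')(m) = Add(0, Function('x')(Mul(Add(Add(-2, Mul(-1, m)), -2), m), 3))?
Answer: -41077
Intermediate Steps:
Function('x')(q, y) = Add(y, Mul(2, q))
Function('w')(m) = Add(3, Mul(2, m, Add(-4, Mul(-1, m)))) (Function('w')(m) = Add(0, Add(3, Mul(2, Mul(Add(Add(-2, Mul(-1, m)), -2), m)))) = Add(0, Add(3, Mul(2, Mul(Add(-4, Mul(-1, m)), m)))) = Add(0, Add(3, Mul(2, Mul(m, Add(-4, Mul(-1, m)))))) = Add(0, Add(3, Mul(2, m, Add(-4, Mul(-1, m))))) = Add(3, Mul(2, m, Add(-4, Mul(-1, m)))))
Add(Mul(Mul(-2, -5), -1), Mul(Function('w')(6), 351)) = Add(Mul(Mul(-2, -5), -1), Mul(Add(3, Mul(-2, 6, Add(4, 6))), 351)) = Add(Mul(10, -1), Mul(Add(3, Mul(-2, 6, 10)), 351)) = Add(-10, Mul(Add(3, -120), 351)) = Add(-10, Mul(-117, 351)) = Add(-10, -41067) = -41077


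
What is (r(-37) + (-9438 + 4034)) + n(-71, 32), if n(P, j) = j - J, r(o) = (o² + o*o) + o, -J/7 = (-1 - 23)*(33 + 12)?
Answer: -10231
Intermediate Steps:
J = 7560 (J = -7*(-1 - 23)*(33 + 12) = -(-168)*45 = -7*(-1080) = 7560)
r(o) = o + 2*o² (r(o) = (o² + o²) + o = 2*o² + o = o + 2*o²)
n(P, j) = -7560 + j (n(P, j) = j - 1*7560 = j - 7560 = -7560 + j)
(r(-37) + (-9438 + 4034)) + n(-71, 32) = (-37*(1 + 2*(-37)) + (-9438 + 4034)) + (-7560 + 32) = (-37*(1 - 74) - 5404) - 7528 = (-37*(-73) - 5404) - 7528 = (2701 - 5404) - 7528 = -2703 - 7528 = -10231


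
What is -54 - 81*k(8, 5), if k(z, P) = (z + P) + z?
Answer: -1755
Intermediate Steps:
k(z, P) = P + 2*z (k(z, P) = (P + z) + z = P + 2*z)
-54 - 81*k(8, 5) = -54 - 81*(5 + 2*8) = -54 - 81*(5 + 16) = -54 - 81*21 = -54 - 1701 = -1755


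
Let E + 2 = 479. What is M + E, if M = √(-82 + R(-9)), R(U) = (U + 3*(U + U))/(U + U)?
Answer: 477 + I*√314/2 ≈ 477.0 + 8.86*I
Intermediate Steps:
E = 477 (E = -2 + 479 = 477)
R(U) = 7/2 (R(U) = (U + 3*(2*U))/((2*U)) = (U + 6*U)*(1/(2*U)) = (7*U)*(1/(2*U)) = 7/2)
M = I*√314/2 (M = √(-82 + 7/2) = √(-157/2) = I*√314/2 ≈ 8.86*I)
M + E = I*√314/2 + 477 = 477 + I*√314/2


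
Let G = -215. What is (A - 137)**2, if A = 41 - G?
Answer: 14161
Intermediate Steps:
A = 256 (A = 41 - 1*(-215) = 41 + 215 = 256)
(A - 137)**2 = (256 - 137)**2 = 119**2 = 14161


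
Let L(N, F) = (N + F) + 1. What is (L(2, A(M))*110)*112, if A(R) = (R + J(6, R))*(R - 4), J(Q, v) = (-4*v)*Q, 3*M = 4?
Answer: 9400160/9 ≈ 1.0445e+6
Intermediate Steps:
M = 4/3 (M = (1/3)*4 = 4/3 ≈ 1.3333)
J(Q, v) = -4*Q*v
A(R) = -23*R*(-4 + R) (A(R) = (R - 4*6*R)*(R - 4) = (R - 24*R)*(-4 + R) = (-23*R)*(-4 + R) = -23*R*(-4 + R))
L(N, F) = 1 + F + N (L(N, F) = (F + N) + 1 = 1 + F + N)
(L(2, A(M))*110)*112 = ((1 + 23*(4/3)*(4 - 1*4/3) + 2)*110)*112 = ((1 + 23*(4/3)*(4 - 4/3) + 2)*110)*112 = ((1 + 23*(4/3)*(8/3) + 2)*110)*112 = ((1 + 736/9 + 2)*110)*112 = ((763/9)*110)*112 = (83930/9)*112 = 9400160/9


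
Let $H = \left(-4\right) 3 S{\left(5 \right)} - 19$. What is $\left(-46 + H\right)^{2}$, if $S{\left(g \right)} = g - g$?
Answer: $4225$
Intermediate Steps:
$S{\left(g \right)} = 0$
$H = -19$ ($H = \left(-4\right) 3 \cdot 0 - 19 = \left(-12\right) 0 - 19 = 0 - 19 = -19$)
$\left(-46 + H\right)^{2} = \left(-46 - 19\right)^{2} = \left(-65\right)^{2} = 4225$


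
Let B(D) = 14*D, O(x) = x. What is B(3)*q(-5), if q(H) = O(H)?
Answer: -210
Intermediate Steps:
q(H) = H
B(3)*q(-5) = (14*3)*(-5) = 42*(-5) = -210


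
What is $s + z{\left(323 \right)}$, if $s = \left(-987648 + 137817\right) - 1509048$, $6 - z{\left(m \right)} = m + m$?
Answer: $-2359519$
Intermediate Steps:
$z{\left(m \right)} = 6 - 2 m$ ($z{\left(m \right)} = 6 - \left(m + m\right) = 6 - 2 m$)
$s = -2358879$ ($s = -849831 - 1509048 = -2358879$)
$s + z{\left(323 \right)} = -2358879 + \left(6 - 646\right) = -2358879 - 640 = -2359519$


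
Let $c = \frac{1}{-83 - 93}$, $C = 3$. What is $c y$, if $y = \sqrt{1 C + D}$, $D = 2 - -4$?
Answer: $- \frac{3}{176} \approx -0.017045$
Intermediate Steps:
$D = 6$ ($D = 2 + 4 = 6$)
$c = - \frac{1}{176}$ ($c = \frac{1}{-176} = - \frac{1}{176} \approx -0.0056818$)
$y = 3$ ($y = \sqrt{1 \cdot 3 + 6} = \sqrt{3 + 6} = \sqrt{9} = 3$)
$c y = \left(- \frac{1}{176}\right) 3 = - \frac{3}{176}$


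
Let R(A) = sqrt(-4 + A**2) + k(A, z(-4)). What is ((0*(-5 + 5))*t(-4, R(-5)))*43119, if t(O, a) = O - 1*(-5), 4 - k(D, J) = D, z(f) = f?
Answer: 0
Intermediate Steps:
k(D, J) = 4 - D
R(A) = 4 + sqrt(-4 + A**2) - A (R(A) = sqrt(-4 + A**2) + (4 - A) = 4 + sqrt(-4 + A**2) - A)
t(O, a) = 5 + O (t(O, a) = O + 5 = 5 + O)
((0*(-5 + 5))*t(-4, R(-5)))*43119 = ((0*(-5 + 5))*(5 - 4))*43119 = ((0*0)*1)*43119 = (0*1)*43119 = 0*43119 = 0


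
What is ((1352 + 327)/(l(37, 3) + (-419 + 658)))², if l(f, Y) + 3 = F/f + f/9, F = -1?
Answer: 590927481/12082576 ≈ 48.907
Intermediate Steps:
l(f, Y) = -3 - 1/f + f/9 (l(f, Y) = -3 + (-1/f + f/9) = -3 - 1/f + f/9)
((1352 + 327)/(l(37, 3) + (-419 + 658)))² = ((1352 + 327)/((-3 - 1/37 + (⅑)*37) + (-419 + 658)))² = (1679/((-3 - 1*1/37 + 37/9) + 239))² = (1679/((-3 - 1/37 + 37/9) + 239))² = (1679/(361/333 + 239))² = (1679/(79948/333))² = (1679*(333/79948))² = (24309/3476)² = 590927481/12082576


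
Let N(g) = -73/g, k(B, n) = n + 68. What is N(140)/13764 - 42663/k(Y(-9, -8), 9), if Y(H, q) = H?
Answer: -11744271443/21196560 ≈ -554.06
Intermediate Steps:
k(B, n) = 68 + n
N(140)/13764 - 42663/k(Y(-9, -8), 9) = -73/140/13764 - 42663/(68 + 9) = -73*1/140*(1/13764) - 42663/77 = -73/140*1/13764 - 42663*1/77 = -73/1926960 - 42663/77 = -11744271443/21196560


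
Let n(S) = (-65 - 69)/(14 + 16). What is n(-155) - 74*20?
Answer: -22267/15 ≈ -1484.5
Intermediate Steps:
n(S) = -67/15 (n(S) = -134/30 = -134*1/30 = -67/15)
n(-155) - 74*20 = -67/15 - 74*20 = -67/15 - 1480 = -22267/15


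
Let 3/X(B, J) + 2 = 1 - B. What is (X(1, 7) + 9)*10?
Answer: 75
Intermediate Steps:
X(B, J) = 3/(-1 - B) (X(B, J) = 3/(-2 + (1 - B)) = 3/(-1 - B))
(X(1, 7) + 9)*10 = (-3/(1 + 1) + 9)*10 = (-3/2 + 9)*10 = (15/2)*10 = 75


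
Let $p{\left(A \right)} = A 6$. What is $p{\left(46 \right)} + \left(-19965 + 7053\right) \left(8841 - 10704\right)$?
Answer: $24055332$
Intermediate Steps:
$p{\left(A \right)} = 6 A$
$p{\left(46 \right)} + \left(-19965 + 7053\right) \left(8841 - 10704\right) = 6 \cdot 46 + \left(-19965 + 7053\right) \left(8841 - 10704\right) = 276 - -24055056 = 276 + 24055056 = 24055332$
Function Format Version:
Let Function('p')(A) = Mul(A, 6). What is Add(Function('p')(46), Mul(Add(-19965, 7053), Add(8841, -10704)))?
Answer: 24055332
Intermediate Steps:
Function('p')(A) = Mul(6, A)
Add(Function('p')(46), Mul(Add(-19965, 7053), Add(8841, -10704))) = Add(Mul(6, 46), Mul(Add(-19965, 7053), Add(8841, -10704))) = Add(276, Mul(-12912, -1863)) = Add(276, 24055056) = 24055332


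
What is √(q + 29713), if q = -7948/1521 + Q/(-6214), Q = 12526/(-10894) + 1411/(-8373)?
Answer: √3529741137894212240108969/10900247709 ≈ 172.36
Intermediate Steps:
Q = -60125816/45607731 (Q = 12526*(-1/10894) + 1411*(-1/8373) = -6263/5447 - 1411/8373 = -60125816/45607731 ≈ -1.3183)
q = -2221324395664/425109660651 (q = -7948/1521 - 60125816/45607731/(-6214) = -7948*1/1521 - 60125816/45607731*(-1/6214) = -7948/1521 + 30062908/141703220217 = -2221324395664/425109660651 ≈ -5.2253)
√(q + 29713) = √(-2221324395664/425109660651 + 29713) = √(12629062022527499/425109660651) = √3529741137894212240108969/10900247709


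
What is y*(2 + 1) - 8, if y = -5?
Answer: -23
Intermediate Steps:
y*(2 + 1) - 8 = -5*(2 + 1) - 8 = -5*3 - 8 = -15 - 8 = -23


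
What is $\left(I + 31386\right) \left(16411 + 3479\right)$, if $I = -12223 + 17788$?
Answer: $734955390$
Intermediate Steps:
$I = 5565$
$\left(I + 31386\right) \left(16411 + 3479\right) = \left(5565 + 31386\right) \left(16411 + 3479\right) = 36951 \cdot 19890 = 734955390$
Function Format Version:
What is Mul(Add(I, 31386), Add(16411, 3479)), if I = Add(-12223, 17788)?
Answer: 734955390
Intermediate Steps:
I = 5565
Mul(Add(I, 31386), Add(16411, 3479)) = Mul(Add(5565, 31386), Add(16411, 3479)) = Mul(36951, 19890) = 734955390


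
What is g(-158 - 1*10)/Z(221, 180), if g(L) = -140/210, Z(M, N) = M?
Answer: -2/663 ≈ -0.0030166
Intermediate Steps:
g(L) = -⅔ (g(L) = -140*1/210 = -⅔)
g(-158 - 1*10)/Z(221, 180) = -⅔/221 = -⅔*1/221 = -2/663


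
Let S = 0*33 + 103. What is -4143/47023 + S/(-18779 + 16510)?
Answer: -14243836/106695187 ≈ -0.13350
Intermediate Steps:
S = 103 (S = 0 + 103 = 103)
-4143/47023 + S/(-18779 + 16510) = -4143/47023 + 103/(-18779 + 16510) = -4143*1/47023 + 103/(-2269) = -4143/47023 + 103*(-1/2269) = -4143/47023 - 103/2269 = -14243836/106695187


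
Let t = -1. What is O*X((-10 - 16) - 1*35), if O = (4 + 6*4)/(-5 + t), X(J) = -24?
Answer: 112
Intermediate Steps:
O = -14/3 (O = (4 + 6*4)/(-5 - 1) = (4 + 24)/(-6) = 28*(-⅙) = -14/3 ≈ -4.6667)
O*X((-10 - 16) - 1*35) = -14/3*(-24) = 112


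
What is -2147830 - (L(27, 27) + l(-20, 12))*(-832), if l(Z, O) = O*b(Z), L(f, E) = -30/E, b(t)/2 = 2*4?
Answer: -17901094/9 ≈ -1.9890e+6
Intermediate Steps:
b(t) = 16 (b(t) = 2*(2*4) = 2*8 = 16)
l(Z, O) = 16*O (l(Z, O) = O*16 = 16*O)
-2147830 - (L(27, 27) + l(-20, 12))*(-832) = -2147830 - (-30/27 + 16*12)*(-832) = -2147830 - (-30*1/27 + 192)*(-832) = -2147830 - (-10/9 + 192)*(-832) = -2147830 - 1718*(-832)/9 = -2147830 - 1*(-1429376/9) = -2147830 + 1429376/9 = -17901094/9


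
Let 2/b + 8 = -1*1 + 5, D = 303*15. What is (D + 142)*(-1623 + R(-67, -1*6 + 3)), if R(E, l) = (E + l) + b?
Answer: -15874869/2 ≈ -7.9374e+6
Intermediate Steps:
D = 4545
b = -½ (b = 2/(-8 + (-1*1 + 5)) = 2/(-8 + (-1 + 5)) = 2/(-8 + 4) = 2/(-4) = 2*(-¼) = -½ ≈ -0.50000)
R(E, l) = -½ + E + l (R(E, l) = (E + l) - ½ = -½ + E + l)
(D + 142)*(-1623 + R(-67, -1*6 + 3)) = (4545 + 142)*(-1623 + (-½ - 67 + (-1*6 + 3))) = 4687*(-1623 + (-½ - 67 + (-6 + 3))) = 4687*(-1623 + (-½ - 67 - 3)) = 4687*(-1623 - 141/2) = 4687*(-3387/2) = -15874869/2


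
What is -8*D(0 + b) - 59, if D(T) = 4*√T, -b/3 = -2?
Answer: -59 - 32*√6 ≈ -137.38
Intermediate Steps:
b = 6 (b = -3*(-2) = 6)
-8*D(0 + b) - 59 = -32*√(0 + 6) - 59 = -32*√6 - 59 = -59 - 32*√6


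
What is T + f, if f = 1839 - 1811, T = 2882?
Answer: 2910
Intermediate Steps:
f = 28
T + f = 2882 + 28 = 2910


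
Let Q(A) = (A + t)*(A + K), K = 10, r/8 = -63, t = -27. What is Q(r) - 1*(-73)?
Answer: 262387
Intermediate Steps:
r = -504 (r = 8*(-63) = -504)
Q(A) = (-27 + A)*(10 + A) (Q(A) = (A - 27)*(A + 10) = (-27 + A)*(10 + A))
Q(r) - 1*(-73) = (-270 + (-504)² - 17*(-504)) - 1*(-73) = (-270 + 254016 + 8568) + 73 = 262314 + 73 = 262387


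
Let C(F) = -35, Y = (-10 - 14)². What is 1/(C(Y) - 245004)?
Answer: -1/245039 ≈ -4.0810e-6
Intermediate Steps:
Y = 576 (Y = (-24)² = 576)
1/(C(Y) - 245004) = 1/(-35 - 245004) = 1/(-245039) = -1/245039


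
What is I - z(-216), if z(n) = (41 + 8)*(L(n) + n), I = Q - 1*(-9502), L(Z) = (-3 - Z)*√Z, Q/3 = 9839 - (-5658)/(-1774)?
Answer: 43989374/887 - 62622*I*√6 ≈ 49593.0 - 1.5339e+5*I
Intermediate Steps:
Q = 26173092/887 (Q = 3*(9839 - (-5658)/(-1774)) = 3*(9839 - (-5658)*(-1)/1774) = 3*(9839 - 1*2829/887) = 3*(9839 - 2829/887) = 3*(8724364/887) = 26173092/887 ≈ 29507.)
L(Z) = √Z*(-3 - Z)
I = 34601366/887 (I = 26173092/887 - 1*(-9502) = 26173092/887 + 9502 = 34601366/887 ≈ 39009.)
z(n) = 49*n + 49*√n*(-3 - n) (z(n) = (41 + 8)*(√n*(-3 - n) + n) = 49*(n + √n*(-3 - n)) = 49*n + 49*√n*(-3 - n))
I - z(-216) = 34601366/887 - (49*(-216) - 49*√(-216)*(3 - 216)) = 34601366/887 - (-10584 - 49*6*I*√6*(-213)) = 34601366/887 - (-10584 + 62622*I*√6) = 34601366/887 + (10584 - 62622*I*√6) = 43989374/887 - 62622*I*√6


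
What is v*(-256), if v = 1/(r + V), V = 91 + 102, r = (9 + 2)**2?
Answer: -128/157 ≈ -0.81529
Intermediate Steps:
r = 121 (r = 11**2 = 121)
V = 193
v = 1/314 (v = 1/(121 + 193) = 1/314 ≈ 0.0031847)
v*(-256) = (1/314)*(-256) = -128/157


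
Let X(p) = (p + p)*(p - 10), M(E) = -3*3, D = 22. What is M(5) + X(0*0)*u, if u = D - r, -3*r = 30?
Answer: -9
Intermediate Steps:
M(E) = -9
r = -10 (r = -⅓*30 = -10)
u = 32 (u = 22 - 1*(-10) = 22 + 10 = 32)
X(p) = 2*p*(-10 + p) (X(p) = (2*p)*(-10 + p) = 2*p*(-10 + p))
M(5) + X(0*0)*u = -9 + (2*(0*0)*(-10 + 0*0))*32 = -9 + (2*0*(-10 + 0))*32 = -9 + (2*0*(-10))*32 = -9 + 0*32 = -9 + 0 = -9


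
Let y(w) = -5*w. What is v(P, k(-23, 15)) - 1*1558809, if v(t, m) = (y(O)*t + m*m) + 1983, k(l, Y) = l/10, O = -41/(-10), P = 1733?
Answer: -159234721/100 ≈ -1.5923e+6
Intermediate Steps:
O = 41/10 (O = -41*(-⅒) = 41/10 ≈ 4.1000)
k(l, Y) = l/10 (k(l, Y) = l*(⅒) = l/10)
v(t, m) = 1983 + m² - 41*t/2 (v(t, m) = ((-5*41/10)*t + m*m) + 1983 = (-41*t/2 + m²) + 1983 = (m² - 41*t/2) + 1983 = 1983 + m² - 41*t/2)
v(P, k(-23, 15)) - 1*1558809 = (1983 + ((⅒)*(-23))² - 41/2*1733) - 1*1558809 = (1983 + (-23/10)² - 71053/2) - 1558809 = (1983 + 529/100 - 71053/2) - 1558809 = -3353821/100 - 1558809 = -159234721/100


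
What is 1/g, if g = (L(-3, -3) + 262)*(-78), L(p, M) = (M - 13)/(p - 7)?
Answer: -5/102804 ≈ -4.8636e-5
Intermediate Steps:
L(p, M) = (-13 + M)/(-7 + p)
g = -102804/5 (g = ((-13 - 3)/(-7 - 3) + 262)*(-78) = (-16/(-10) + 262)*(-78) = (-⅒*(-16) + 262)*(-78) = (8/5 + 262)*(-78) = (1318/5)*(-78) = -102804/5 ≈ -20561.)
1/g = 1/(-102804/5) = -5/102804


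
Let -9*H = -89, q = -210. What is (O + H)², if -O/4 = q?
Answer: 58507201/81 ≈ 7.2231e+5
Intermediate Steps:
O = 840 (O = -4*(-210) = 840)
H = 89/9 (H = -⅑*(-89) = 89/9 ≈ 9.8889)
(O + H)² = (840 + 89/9)² = (7649/9)² = 58507201/81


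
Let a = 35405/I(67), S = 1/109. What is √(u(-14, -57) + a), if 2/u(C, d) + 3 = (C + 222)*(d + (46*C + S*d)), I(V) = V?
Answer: √600095904399367974865/1065652085 ≈ 22.988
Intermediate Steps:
S = 1/109 ≈ 0.0091743
u(C, d) = 2/(-3 + (222 + C)*(46*C + 110*d/109)) (u(C, d) = 2/(-3 + (C + 222)*(d + (46*C + d/109))) = 2/(-3 + (222 + C)*(46*C + 110*d/109)))
a = 35405/67 ≈ 528.43
√(u(-14, -57) + a) = √(218/(-327 + 5014*(-14)² + 24420*(-57) + 1113108*(-14) + 110*(-14)*(-57)) + 35405/67) = √(218/(-327 + 5014*196 - 1391940 - 15583512 + 87780) + 35405/67) = √(218/(-327 + 982744 - 1391940 - 15583512 + 87780) + 35405/67) = √(218/(-15905255) + 35405/67) = √(218*(-1/15905255) + 35405/67) = √(-218/15905255 + 35405/67) = √(563125538669/1065652085) = √600095904399367974865/1065652085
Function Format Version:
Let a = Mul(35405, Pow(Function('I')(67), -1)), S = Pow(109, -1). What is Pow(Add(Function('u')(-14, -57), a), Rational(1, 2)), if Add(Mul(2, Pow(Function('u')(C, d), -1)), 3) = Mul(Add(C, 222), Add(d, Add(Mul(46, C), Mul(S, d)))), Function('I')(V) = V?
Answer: Mul(Rational(1, 1065652085), Pow(600095904399367974865, Rational(1, 2))) ≈ 22.988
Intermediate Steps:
S = Rational(1, 109) ≈ 0.0091743
Function('u')(C, d) = Mul(2, Pow(Add(-3, Mul(Add(222, C), Add(Mul(46, C), Mul(Rational(110, 109), d)))), -1)) (Function('u')(C, d) = Mul(2, Pow(Add(-3, Mul(Add(C, 222), Add(d, Add(Mul(46, C), Mul(Rational(1, 109), d))))), -1)) = Mul(2, Pow(Add(-3, Mul(Add(222, C), Add(Mul(46, C), Mul(Rational(110, 109), d)))), -1)))
a = Rational(35405, 67) (a = Mul(35405, Pow(67, -1)) = Mul(35405, Rational(1, 67)) = Rational(35405, 67) ≈ 528.43)
Pow(Add(Function('u')(-14, -57), a), Rational(1, 2)) = Pow(Add(Mul(218, Pow(Add(-327, Mul(5014, Pow(-14, 2)), Mul(24420, -57), Mul(1113108, -14), Mul(110, -14, -57)), -1)), Rational(35405, 67)), Rational(1, 2)) = Pow(Add(Mul(218, Pow(Add(-327, Mul(5014, 196), -1391940, -15583512, 87780), -1)), Rational(35405, 67)), Rational(1, 2)) = Pow(Add(Mul(218, Pow(Add(-327, 982744, -1391940, -15583512, 87780), -1)), Rational(35405, 67)), Rational(1, 2)) = Pow(Add(Mul(218, Pow(-15905255, -1)), Rational(35405, 67)), Rational(1, 2)) = Pow(Add(Mul(218, Rational(-1, 15905255)), Rational(35405, 67)), Rational(1, 2)) = Pow(Add(Rational(-218, 15905255), Rational(35405, 67)), Rational(1, 2)) = Pow(Rational(563125538669, 1065652085), Rational(1, 2)) = Mul(Rational(1, 1065652085), Pow(600095904399367974865, Rational(1, 2)))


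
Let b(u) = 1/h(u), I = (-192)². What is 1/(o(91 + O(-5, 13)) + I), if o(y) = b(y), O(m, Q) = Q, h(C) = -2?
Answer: 2/73727 ≈ 2.7127e-5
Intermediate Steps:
I = 36864
b(u) = -½ (b(u) = 1/(-2) = -½)
o(y) = -½
1/(o(91 + O(-5, 13)) + I) = 1/(-½ + 36864) = 1/(73727/2) = 2/73727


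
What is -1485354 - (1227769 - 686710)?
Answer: -2026413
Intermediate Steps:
-1485354 - (1227769 - 686710) = -1485354 - 1*541059 = -1485354 - 541059 = -2026413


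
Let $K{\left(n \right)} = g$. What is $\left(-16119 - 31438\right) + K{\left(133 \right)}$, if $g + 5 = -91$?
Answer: $-47653$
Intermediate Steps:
$g = -96$ ($g = -5 - 91 = -96$)
$K{\left(n \right)} = -96$
$\left(-16119 - 31438\right) + K{\left(133 \right)} = \left(-16119 - 31438\right) - 96 = -47557 - 96 = -47653$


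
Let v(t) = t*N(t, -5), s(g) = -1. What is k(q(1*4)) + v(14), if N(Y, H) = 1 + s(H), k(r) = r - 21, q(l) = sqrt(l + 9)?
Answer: -21 + sqrt(13) ≈ -17.394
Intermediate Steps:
q(l) = sqrt(9 + l)
k(r) = -21 + r
N(Y, H) = 0 (N(Y, H) = 1 - 1 = 0)
v(t) = 0 (v(t) = t*0 = 0)
k(q(1*4)) + v(14) = (-21 + sqrt(9 + 1*4)) + 0 = (-21 + sqrt(9 + 4)) + 0 = (-21 + sqrt(13)) + 0 = -21 + sqrt(13)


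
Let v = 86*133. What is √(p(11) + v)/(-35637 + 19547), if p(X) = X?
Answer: -107/16090 ≈ -0.0066501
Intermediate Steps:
v = 11438
√(p(11) + v)/(-35637 + 19547) = √(11 + 11438)/(-35637 + 19547) = √11449/(-16090) = 107*(-1/16090) = -107/16090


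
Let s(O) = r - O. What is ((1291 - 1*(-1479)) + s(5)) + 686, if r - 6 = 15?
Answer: 3472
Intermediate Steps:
r = 21 (r = 6 + 15 = 21)
s(O) = 21 - O
((1291 - 1*(-1479)) + s(5)) + 686 = ((1291 - 1*(-1479)) + (21 - 1*5)) + 686 = ((1291 + 1479) + (21 - 5)) + 686 = (2770 + 16) + 686 = 2786 + 686 = 3472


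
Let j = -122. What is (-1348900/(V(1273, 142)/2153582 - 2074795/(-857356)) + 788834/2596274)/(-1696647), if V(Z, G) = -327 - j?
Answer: 19018389135231597157709/57887210595131205248157 ≈ 0.32854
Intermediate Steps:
V(Z, G) = -205 (V(Z, G) = -327 - 1*(-122) = -327 + 122 = -205)
(-1348900/(V(1273, 142)/2153582 - 2074795/(-857356)) + 788834/2596274)/(-1696647) = (-1348900/(-205/2153582 - 2074795/(-857356)) + 788834/2596274)/(-1696647) = (-1348900/(-205*1/2153582 - 2074795*(-1/857356)) + 788834*(1/2596274))*(-1/1696647) = (-1348900/(-205/2153582 + 2074795/857356) + 23201/76361)*(-1/1696647) = (-1348900/2234032703855/923193224596 + 23201/76361)*(-1/1696647) = (-1348900*923193224596/2234032703855 + 23201/76361)*(-1/1696647) = (-249059068131508880/446806540771 + 23201/76361)*(-1/1696647) = -19018389135231597157709/34118594259814331*(-1/1696647) = 19018389135231597157709/57887210595131205248157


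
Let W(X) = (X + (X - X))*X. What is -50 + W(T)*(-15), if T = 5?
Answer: -425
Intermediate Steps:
W(X) = X**2 (W(X) = (X + 0)*X = X*X = X**2)
-50 + W(T)*(-15) = -50 + 5**2*(-15) = -50 + 25*(-15) = -50 - 375 = -425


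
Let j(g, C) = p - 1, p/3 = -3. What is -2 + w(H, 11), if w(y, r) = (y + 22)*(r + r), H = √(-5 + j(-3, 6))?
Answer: 482 + 22*I*√15 ≈ 482.0 + 85.206*I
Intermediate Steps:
p = -9 (p = 3*(-3) = -9)
j(g, C) = -10 (j(g, C) = -9 - 1 = -10)
H = I*√15 (H = √(-5 - 10) = √(-15) = I*√15 ≈ 3.873*I)
w(y, r) = 2*r*(22 + y) (w(y, r) = (22 + y)*(2*r) = 2*r*(22 + y))
-2 + w(H, 11) = -2 + 2*11*(22 + I*√15) = -2 + (484 + 22*I*√15) = 482 + 22*I*√15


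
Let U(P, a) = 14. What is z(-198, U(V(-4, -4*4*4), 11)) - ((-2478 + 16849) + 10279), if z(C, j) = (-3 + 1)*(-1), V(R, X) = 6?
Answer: -24648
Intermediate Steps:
z(C, j) = 2 (z(C, j) = -2*(-1) = 2)
z(-198, U(V(-4, -4*4*4), 11)) - ((-2478 + 16849) + 10279) = 2 - ((-2478 + 16849) + 10279) = 2 - (14371 + 10279) = 2 - 1*24650 = 2 - 24650 = -24648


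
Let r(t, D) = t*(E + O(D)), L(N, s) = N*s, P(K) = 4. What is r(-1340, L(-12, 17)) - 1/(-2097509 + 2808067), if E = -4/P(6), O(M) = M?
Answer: 195190282599/710558 ≈ 2.7470e+5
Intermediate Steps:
E = -1 (E = -4/4 = -4*1/4 = -1)
r(t, D) = t*(-1 + D)
r(-1340, L(-12, 17)) - 1/(-2097509 + 2808067) = -1340*(-1 - 12*17) - 1/(-2097509 + 2808067) = -1340*(-1 - 204) - 1/710558 = -1340*(-205) - 1*1/710558 = 274700 - 1/710558 = 195190282599/710558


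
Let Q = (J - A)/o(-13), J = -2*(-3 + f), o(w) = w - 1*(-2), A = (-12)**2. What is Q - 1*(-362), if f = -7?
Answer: 4106/11 ≈ 373.27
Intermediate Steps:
A = 144
o(w) = 2 + w (o(w) = w + 2 = 2 + w)
J = 20 (J = -2*(-3 - 7) = -2*(-10) = 20)
Q = 124/11 (Q = (20 - 1*144)/(2 - 13) = (20 - 144)/(-11) = -124*(-1/11) = 124/11 ≈ 11.273)
Q - 1*(-362) = 124/11 - 1*(-362) = 124/11 + 362 = 4106/11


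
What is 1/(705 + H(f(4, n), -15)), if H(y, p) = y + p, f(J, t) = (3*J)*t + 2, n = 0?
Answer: 1/692 ≈ 0.0014451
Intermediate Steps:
f(J, t) = 2 + 3*J*t (f(J, t) = 3*J*t + 2 = 2 + 3*J*t)
H(y, p) = p + y
1/(705 + H(f(4, n), -15)) = 1/(705 + (-15 + (2 + 3*4*0))) = 1/(705 + (-15 + (2 + 0))) = 1/(705 + (-15 + 2)) = 1/(705 - 13) = 1/692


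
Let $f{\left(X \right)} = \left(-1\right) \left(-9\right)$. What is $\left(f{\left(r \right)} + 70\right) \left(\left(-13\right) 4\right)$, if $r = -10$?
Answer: $-4108$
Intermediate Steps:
$f{\left(X \right)} = 9$
$\left(f{\left(r \right)} + 70\right) \left(\left(-13\right) 4\right) = \left(9 + 70\right) \left(\left(-13\right) 4\right) = 79 \left(-52\right) = -4108$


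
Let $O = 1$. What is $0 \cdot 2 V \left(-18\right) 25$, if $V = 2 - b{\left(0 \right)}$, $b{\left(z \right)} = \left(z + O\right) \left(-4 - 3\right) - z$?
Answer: $0$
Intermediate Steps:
$b{\left(z \right)} = -7 - 8 z$ ($b{\left(z \right)} = \left(z + 1\right) \left(-4 - 3\right) - z = \left(1 + z\right) \left(-7\right) - z = \left(-7 - 7 z\right) - z = -7 - 8 z$)
$V = 9$ ($V = 2 - \left(-7 - 0\right) = 2 - \left(-7 + 0\right) = 2 - -7 = 2 + 7 = 9$)
$0 \cdot 2 V \left(-18\right) 25 = 0 \cdot 2 \cdot 9 \left(-18\right) 25 = 0 \cdot 9 \left(-18\right) 25 = 0 \left(-18\right) 25 = 0 \cdot 25 = 0$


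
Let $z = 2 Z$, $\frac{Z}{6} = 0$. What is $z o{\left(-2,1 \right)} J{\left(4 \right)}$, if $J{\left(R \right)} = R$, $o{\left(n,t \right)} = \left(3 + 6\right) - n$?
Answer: $0$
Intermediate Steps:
$Z = 0$ ($Z = 6 \cdot 0 = 0$)
$o{\left(n,t \right)} = 9 - n$
$z = 0$ ($z = 2 \cdot 0 = 0$)
$z o{\left(-2,1 \right)} J{\left(4 \right)} = 0 \left(9 - -2\right) 4 = 0 \left(9 + 2\right) 4 = 0 \cdot 11 \cdot 4 = 0 \cdot 4 = 0$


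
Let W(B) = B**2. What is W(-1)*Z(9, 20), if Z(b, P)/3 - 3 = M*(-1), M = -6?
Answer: 27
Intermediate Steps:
Z(b, P) = 27 (Z(b, P) = 9 + 3*(-6*(-1)) = 9 + 3*6 = 9 + 18 = 27)
W(-1)*Z(9, 20) = (-1)**2*27 = 1*27 = 27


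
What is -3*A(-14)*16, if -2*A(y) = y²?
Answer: 4704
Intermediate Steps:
A(y) = -y²/2
-3*A(-14)*16 = -3*(-½*(-14)²)*16 = -3*(-½*196)*16 = -3*(-98)*16 = -(-294)*16 = -1*(-4704) = 4704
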